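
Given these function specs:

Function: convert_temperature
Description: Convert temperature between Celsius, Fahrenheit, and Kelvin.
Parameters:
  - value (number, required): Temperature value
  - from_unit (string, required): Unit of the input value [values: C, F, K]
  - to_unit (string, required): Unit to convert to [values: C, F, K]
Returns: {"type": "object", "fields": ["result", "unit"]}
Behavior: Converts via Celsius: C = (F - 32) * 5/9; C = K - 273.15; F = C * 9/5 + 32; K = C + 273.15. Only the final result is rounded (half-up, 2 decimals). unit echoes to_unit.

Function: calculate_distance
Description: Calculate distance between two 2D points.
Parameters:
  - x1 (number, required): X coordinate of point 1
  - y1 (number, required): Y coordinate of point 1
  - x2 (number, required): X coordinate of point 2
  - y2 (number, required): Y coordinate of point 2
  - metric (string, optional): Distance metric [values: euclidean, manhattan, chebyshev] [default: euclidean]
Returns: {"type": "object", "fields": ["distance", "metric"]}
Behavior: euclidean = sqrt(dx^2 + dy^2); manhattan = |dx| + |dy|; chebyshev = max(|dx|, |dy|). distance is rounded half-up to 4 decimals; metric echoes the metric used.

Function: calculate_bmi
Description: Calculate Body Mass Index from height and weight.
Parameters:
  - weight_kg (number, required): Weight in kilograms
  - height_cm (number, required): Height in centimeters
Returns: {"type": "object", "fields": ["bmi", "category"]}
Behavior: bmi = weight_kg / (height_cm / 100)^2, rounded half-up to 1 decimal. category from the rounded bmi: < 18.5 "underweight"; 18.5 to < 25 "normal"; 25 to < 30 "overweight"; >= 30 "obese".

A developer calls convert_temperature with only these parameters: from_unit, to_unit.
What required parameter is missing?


Required parameters: value, from_unit, to_unit
Provided: from_unit, to_unit
Missing: value
value


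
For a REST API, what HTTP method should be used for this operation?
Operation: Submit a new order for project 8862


GET = read, POST = create, PUT = update/replace, DELETE = remove
This operation is a create.
POST


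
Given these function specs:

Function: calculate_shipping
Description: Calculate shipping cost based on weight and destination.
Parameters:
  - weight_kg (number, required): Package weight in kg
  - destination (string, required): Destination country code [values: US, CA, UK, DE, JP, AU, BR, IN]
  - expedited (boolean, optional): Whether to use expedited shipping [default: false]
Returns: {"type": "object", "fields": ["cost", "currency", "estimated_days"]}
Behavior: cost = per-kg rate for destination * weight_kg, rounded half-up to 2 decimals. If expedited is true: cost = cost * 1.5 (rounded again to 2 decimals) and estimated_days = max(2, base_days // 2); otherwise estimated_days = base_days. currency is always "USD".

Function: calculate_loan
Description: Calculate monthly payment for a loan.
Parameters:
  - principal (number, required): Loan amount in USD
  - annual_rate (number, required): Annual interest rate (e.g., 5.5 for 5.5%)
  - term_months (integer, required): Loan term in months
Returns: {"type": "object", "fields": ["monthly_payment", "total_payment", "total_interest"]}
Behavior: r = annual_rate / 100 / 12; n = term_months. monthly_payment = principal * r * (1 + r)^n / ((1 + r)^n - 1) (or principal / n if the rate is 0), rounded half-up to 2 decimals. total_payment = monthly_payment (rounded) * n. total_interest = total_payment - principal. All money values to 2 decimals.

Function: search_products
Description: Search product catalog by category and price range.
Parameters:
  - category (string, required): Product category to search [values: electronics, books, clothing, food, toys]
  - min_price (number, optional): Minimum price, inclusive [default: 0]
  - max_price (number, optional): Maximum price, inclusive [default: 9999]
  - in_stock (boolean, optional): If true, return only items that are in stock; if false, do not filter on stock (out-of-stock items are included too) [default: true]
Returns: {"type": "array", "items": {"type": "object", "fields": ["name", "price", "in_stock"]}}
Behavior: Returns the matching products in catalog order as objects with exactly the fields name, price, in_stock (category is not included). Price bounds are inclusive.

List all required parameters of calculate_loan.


Parameters of calculate_loan and their required/optional flag:
  principal: required
  annual_rate: required
  term_months: required
annual_rate, principal, term_months


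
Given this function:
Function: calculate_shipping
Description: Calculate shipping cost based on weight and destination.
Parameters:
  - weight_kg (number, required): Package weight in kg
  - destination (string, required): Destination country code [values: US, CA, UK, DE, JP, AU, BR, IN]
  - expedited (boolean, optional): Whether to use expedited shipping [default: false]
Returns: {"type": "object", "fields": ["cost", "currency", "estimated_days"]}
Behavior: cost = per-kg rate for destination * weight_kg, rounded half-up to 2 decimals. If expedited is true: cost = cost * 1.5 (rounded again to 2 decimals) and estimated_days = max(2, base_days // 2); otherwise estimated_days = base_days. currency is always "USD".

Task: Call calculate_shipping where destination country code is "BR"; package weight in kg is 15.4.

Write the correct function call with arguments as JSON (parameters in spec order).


Mapping each described value to its parameter name:
  'Destination country code' -> destination = "BR"
  'Package weight in kg' -> weight_kg = 15.4
calculate_shipping({"weight_kg": 15.4, "destination": "BR"})


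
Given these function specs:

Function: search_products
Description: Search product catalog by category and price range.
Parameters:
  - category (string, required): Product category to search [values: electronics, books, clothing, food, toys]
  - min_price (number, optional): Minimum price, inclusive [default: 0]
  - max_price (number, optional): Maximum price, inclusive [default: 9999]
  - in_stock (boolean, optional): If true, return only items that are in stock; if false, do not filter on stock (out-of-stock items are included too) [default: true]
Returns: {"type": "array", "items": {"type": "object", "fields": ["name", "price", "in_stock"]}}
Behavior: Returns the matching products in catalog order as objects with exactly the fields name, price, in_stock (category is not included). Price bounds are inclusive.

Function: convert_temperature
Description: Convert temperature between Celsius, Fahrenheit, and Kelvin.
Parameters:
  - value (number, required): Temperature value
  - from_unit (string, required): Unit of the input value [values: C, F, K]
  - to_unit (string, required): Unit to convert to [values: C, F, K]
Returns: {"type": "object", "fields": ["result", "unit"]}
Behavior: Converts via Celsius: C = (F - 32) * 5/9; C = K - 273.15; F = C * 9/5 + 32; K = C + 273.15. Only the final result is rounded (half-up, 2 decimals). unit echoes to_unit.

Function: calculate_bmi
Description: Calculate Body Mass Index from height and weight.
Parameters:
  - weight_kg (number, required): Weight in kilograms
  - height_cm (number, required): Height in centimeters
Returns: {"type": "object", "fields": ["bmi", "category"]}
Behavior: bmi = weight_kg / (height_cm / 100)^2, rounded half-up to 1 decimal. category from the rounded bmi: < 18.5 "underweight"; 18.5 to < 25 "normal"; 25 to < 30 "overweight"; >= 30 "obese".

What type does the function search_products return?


The search_products spec declares Returns: {"type": "array", "items": {"type": "object", "fields": ["name", "price", "in_stock"]}}
Type:
array


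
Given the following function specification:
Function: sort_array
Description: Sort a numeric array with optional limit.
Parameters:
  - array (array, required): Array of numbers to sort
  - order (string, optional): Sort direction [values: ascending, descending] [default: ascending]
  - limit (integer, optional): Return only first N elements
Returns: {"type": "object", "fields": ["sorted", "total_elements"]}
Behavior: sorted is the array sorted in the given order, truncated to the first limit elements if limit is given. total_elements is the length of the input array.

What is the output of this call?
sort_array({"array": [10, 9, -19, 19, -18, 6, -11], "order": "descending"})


sorted descending: [19, 10, 9, 6, -11, -18, -19]
total_elements = len(input) = 7
Output:
{"sorted": [19, 10, 9, 6, -11, -18, -19], "total_elements": 7}


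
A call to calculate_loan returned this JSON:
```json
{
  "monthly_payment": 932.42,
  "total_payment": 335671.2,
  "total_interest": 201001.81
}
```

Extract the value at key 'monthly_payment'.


932.42


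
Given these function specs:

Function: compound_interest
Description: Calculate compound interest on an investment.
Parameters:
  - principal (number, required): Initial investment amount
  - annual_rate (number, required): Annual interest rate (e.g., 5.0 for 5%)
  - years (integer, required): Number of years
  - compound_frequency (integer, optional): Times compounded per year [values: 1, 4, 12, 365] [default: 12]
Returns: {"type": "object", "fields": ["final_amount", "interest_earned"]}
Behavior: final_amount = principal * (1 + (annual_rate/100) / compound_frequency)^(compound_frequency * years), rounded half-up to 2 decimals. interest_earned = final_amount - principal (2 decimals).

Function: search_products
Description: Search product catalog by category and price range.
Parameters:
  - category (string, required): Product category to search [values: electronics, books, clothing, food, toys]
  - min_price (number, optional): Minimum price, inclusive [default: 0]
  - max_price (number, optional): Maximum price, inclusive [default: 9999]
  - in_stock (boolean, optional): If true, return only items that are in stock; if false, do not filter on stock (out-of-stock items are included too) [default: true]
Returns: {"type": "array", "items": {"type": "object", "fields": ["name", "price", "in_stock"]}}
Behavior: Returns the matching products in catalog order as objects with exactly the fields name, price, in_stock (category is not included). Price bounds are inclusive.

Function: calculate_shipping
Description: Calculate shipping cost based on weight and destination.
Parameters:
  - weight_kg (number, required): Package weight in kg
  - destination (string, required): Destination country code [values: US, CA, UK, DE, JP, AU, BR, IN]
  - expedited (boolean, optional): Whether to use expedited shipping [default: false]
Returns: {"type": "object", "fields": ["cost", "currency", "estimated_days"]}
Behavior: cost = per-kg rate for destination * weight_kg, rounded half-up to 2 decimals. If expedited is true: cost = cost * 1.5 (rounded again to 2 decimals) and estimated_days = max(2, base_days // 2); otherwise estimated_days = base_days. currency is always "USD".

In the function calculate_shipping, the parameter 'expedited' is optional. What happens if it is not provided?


The calculate_shipping spec declares:
  - expedited (boolean, optional): Whether to use expedited shipping [default: false]
It defaults to false


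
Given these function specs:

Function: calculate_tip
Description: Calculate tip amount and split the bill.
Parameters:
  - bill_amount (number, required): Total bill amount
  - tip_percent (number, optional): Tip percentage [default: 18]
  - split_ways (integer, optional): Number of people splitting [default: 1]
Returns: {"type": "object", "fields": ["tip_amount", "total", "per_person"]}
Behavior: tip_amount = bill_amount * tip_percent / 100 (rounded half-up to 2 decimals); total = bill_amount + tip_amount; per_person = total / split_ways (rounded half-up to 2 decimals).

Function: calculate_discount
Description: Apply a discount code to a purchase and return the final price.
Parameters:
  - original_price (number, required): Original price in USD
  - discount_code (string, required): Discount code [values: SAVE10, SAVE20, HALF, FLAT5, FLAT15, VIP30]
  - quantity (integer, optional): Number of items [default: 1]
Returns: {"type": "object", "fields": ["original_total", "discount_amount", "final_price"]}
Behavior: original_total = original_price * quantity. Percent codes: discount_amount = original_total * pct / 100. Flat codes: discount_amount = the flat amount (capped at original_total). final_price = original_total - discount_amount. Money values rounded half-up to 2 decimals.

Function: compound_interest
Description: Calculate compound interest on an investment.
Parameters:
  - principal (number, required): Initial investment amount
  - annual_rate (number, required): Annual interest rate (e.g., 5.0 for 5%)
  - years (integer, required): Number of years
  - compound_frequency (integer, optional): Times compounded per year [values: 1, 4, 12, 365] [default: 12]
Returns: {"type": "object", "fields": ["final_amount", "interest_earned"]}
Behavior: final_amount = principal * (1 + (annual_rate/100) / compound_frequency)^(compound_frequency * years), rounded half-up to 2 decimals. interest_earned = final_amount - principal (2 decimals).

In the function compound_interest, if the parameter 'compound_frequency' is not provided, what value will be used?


The compound_interest spec declares:
  - compound_frequency (integer, optional): Times compounded per year [values: 1, 4, 12, 365] [default: 12]
Default:
12


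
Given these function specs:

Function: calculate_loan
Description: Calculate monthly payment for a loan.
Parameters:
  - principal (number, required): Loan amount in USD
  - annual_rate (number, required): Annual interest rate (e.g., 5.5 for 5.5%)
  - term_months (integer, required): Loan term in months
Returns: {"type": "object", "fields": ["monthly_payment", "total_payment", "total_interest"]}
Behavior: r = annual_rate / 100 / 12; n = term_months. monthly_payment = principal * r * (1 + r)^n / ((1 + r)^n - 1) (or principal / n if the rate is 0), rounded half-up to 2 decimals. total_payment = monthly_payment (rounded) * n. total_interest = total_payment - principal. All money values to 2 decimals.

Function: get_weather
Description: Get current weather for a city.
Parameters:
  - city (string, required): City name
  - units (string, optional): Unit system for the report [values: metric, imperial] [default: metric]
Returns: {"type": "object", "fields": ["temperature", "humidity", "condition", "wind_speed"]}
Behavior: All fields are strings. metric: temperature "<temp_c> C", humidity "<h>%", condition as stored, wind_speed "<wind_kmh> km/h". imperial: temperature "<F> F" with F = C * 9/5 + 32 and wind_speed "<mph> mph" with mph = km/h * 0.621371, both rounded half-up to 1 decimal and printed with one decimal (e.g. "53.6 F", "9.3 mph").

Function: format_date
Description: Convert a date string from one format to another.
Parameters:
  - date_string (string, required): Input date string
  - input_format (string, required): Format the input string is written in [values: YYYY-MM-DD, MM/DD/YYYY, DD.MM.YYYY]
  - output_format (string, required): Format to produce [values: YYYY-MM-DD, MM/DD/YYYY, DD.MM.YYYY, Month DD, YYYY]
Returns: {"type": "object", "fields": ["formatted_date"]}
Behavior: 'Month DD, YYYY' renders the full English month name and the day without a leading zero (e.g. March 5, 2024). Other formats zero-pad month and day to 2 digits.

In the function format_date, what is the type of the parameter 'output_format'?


The format_date spec declares:
  - output_format (string, required): Format to produce [values: YYYY-MM-DD, MM/DD/YYYY, DD.MM.YYYY, Month DD, YYYY]
Type:
string


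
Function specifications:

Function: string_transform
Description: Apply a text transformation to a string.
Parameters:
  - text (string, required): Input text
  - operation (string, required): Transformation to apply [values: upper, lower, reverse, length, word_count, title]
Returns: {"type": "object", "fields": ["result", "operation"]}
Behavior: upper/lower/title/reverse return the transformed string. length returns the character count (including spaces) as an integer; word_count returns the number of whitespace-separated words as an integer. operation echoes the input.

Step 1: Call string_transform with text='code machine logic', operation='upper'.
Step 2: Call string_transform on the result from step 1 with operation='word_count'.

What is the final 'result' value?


Step 1: string_transform(text='code machine logic', operation='upper')
  -> result = 'CODE MACHINE LOGIC'
Step 2: string_transform(text='CODE MACHINE LOGIC', operation='word_count')
  words: CODE, MACHINE, LOGIC -> 3
  -> result = 3
3


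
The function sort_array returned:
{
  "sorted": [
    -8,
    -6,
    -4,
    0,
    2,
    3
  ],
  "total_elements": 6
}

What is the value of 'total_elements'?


6


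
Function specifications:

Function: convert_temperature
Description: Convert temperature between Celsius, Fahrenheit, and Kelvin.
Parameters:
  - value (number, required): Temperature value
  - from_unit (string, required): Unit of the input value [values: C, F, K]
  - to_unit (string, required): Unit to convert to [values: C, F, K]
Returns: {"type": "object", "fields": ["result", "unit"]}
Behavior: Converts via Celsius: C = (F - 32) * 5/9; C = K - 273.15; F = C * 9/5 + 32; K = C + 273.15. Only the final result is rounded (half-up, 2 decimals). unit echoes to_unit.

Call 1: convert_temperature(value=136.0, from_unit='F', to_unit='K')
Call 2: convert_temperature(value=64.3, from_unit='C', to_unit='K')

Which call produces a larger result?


Call 1:
  To C: (136 - 32) * 5/9 = 57.777778
  To K: 57.777778 + 273.15 = 330.927778
  Round to 2 decimals: 330.93
  -> 330.93 K
Call 2:
  Input already in C: 64.3
  To K: 64.3 + 273.15 = 337.45
  Round to 2 decimals: 337.45
  -> 337.45 K
Call 2 (337.45 K)


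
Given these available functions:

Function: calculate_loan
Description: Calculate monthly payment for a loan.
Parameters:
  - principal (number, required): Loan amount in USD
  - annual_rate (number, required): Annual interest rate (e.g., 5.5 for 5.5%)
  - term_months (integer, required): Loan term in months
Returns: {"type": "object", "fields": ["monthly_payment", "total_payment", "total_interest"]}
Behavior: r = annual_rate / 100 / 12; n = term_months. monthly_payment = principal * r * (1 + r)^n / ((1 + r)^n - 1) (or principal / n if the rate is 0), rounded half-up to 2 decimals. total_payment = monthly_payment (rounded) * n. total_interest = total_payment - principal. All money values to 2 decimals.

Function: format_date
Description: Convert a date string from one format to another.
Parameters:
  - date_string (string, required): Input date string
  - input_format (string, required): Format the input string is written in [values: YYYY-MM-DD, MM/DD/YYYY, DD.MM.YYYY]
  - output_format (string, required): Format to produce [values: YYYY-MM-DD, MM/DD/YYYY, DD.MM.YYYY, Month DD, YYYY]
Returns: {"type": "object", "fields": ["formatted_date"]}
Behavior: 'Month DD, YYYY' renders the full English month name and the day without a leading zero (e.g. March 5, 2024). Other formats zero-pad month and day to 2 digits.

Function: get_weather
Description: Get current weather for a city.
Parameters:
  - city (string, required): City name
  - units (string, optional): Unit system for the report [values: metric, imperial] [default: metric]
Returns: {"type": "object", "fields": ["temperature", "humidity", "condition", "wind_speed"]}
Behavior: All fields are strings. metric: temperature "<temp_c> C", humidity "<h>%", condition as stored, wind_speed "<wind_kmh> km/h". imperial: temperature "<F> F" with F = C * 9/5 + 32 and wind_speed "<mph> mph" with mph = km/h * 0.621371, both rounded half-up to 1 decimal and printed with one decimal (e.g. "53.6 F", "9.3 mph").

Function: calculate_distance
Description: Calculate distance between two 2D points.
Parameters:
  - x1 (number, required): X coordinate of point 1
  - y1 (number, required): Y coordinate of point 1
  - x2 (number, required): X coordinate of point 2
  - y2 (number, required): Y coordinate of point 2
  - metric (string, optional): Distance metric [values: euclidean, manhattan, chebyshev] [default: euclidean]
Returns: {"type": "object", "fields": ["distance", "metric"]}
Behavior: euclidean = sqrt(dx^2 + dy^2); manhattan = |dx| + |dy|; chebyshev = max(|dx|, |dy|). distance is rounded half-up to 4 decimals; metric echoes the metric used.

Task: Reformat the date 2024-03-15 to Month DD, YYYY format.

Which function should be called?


The task needs a function whose description is: Convert a date string from one format to another.
format_date


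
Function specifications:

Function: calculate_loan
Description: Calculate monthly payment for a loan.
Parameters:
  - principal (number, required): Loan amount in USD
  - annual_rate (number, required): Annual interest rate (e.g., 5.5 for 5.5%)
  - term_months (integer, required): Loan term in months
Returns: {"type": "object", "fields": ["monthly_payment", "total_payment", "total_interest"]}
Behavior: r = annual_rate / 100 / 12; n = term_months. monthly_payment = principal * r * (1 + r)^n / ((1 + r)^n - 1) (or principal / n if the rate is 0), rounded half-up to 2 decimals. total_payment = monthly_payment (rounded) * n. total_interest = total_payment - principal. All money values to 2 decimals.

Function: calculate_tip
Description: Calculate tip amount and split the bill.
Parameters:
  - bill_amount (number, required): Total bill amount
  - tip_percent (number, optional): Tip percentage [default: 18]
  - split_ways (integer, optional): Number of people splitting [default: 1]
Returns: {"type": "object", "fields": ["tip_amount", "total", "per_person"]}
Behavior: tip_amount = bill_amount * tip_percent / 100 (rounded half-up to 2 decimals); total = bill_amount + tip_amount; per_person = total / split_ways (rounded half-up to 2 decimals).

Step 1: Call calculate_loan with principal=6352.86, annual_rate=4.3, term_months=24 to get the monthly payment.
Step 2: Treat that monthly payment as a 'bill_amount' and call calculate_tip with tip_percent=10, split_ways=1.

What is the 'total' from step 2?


Step 1: calculate_loan(principal=6352.86, annual_rate=4.3, term_months=24)
  r = 4.3 / 100 / 12 = 0.003583333333 (keep full precision)
  (1 + r)^24 = 1.08963882
  monthly_payment = 6352.86 * 0.003583333333 * 1.08963882 / (1.08963882 - 1) = 276.721517 -> 276.72
  total_payment = 276.72 * 24 = 6641.28
  total_interest = 6641.28 - 6352.86 = 288.42
  -> monthly_payment = 276.72
Step 2: calculate_tip(bill_amount=276.72, tip_percent=10, split_ways=1)
  tip_amount = 276.72 * 10/100 = 27.672 -> 27.67
  total = 276.72 + 27.67 = 304.39
  per_person = 304.39 / 1 = 304.39 -> 304.39
  -> total = 304.39
$304.39


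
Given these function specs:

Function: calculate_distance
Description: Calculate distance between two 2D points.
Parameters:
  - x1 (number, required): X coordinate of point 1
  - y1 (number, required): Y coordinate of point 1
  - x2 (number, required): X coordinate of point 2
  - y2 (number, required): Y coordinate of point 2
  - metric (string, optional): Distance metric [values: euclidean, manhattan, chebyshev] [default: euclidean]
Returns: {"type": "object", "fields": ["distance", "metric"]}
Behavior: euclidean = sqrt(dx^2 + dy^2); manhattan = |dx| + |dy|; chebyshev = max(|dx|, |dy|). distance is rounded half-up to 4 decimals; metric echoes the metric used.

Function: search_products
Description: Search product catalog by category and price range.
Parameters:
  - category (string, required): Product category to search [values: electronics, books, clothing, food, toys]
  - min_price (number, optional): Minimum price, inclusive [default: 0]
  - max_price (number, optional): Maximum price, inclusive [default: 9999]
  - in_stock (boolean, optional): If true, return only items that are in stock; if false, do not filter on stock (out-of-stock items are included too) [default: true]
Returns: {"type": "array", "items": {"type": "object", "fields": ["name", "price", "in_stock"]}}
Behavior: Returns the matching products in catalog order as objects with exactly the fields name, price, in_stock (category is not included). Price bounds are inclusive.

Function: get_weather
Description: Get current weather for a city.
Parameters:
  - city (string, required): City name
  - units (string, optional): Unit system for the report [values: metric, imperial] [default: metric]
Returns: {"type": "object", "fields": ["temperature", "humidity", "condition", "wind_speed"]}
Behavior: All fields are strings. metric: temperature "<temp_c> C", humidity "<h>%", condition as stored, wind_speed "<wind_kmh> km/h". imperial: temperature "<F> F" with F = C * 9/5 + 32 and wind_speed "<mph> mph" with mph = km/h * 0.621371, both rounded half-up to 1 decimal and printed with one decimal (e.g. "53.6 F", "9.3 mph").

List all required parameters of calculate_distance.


Parameters of calculate_distance and their required/optional flag:
  x1: required
  y1: required
  x2: required
  y2: required
  metric: optional
x1, x2, y1, y2


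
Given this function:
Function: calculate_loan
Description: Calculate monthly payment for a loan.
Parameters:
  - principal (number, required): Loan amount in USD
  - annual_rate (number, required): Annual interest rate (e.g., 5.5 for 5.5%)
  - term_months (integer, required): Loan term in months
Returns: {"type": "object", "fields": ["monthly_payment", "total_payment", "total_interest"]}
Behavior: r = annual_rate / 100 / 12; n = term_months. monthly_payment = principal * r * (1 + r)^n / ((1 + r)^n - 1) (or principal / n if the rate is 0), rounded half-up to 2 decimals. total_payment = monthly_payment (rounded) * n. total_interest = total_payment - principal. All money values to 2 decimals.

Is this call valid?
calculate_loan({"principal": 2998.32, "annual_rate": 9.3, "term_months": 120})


Checking all required parameters present and types match... All valid.
Valid


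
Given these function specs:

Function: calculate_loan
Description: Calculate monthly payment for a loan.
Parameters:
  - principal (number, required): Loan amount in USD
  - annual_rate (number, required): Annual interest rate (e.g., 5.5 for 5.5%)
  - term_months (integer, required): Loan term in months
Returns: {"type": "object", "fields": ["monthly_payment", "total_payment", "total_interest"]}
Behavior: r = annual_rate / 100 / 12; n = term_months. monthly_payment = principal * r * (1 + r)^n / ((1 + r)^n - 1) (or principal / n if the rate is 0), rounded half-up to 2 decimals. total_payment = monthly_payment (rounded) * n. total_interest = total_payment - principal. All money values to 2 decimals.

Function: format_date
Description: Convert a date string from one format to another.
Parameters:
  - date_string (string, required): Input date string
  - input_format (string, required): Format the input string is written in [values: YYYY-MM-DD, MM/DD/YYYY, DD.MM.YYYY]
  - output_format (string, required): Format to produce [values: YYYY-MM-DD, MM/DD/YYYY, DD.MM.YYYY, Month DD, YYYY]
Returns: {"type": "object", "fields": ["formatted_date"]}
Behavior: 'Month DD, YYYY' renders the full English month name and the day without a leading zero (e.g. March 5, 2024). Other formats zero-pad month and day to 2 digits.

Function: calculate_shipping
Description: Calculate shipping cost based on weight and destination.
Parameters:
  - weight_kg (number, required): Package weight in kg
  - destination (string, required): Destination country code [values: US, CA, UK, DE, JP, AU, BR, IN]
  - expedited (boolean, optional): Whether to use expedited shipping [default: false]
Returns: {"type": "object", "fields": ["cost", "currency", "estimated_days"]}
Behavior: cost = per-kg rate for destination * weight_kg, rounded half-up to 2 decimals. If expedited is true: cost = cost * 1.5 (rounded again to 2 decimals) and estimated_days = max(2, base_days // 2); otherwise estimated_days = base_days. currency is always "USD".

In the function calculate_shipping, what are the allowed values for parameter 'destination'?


The calculate_shipping spec declares:
  - destination (string, required): Destination country code [values: US, CA, UK, DE, JP, AU, BR, IN]
Allowed values:
US, CA, UK, DE, JP, AU, BR, IN


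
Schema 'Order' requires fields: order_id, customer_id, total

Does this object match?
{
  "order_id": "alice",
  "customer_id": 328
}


Checking required fields...
Missing: total
Invalid - missing required field 'total'


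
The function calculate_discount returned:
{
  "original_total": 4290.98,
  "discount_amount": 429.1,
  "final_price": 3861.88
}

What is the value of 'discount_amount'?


429.1


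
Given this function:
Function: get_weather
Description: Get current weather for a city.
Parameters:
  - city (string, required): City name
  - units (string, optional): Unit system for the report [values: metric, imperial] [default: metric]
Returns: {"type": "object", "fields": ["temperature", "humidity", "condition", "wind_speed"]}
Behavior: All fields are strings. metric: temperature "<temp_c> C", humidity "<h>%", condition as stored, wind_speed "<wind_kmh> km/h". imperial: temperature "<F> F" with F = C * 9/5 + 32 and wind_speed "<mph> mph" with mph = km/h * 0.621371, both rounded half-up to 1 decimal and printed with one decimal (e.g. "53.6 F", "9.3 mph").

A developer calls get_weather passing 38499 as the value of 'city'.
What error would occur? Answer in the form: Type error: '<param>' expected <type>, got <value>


Spec: 'city' is declared as string; 38499 is an integer.
Type error: 'city' expected string, got 38499


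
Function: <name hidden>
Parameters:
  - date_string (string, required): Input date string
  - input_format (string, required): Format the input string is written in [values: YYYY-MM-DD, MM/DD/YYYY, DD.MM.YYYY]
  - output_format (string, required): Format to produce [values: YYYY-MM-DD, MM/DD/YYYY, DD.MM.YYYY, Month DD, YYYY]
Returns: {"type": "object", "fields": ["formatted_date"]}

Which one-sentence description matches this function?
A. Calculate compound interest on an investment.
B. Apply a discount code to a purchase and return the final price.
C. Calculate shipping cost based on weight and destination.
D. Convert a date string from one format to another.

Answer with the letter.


Parameters date_string, input_format, output_format and return ["formatted_date"] fit: Convert a date string from one format to another.
D


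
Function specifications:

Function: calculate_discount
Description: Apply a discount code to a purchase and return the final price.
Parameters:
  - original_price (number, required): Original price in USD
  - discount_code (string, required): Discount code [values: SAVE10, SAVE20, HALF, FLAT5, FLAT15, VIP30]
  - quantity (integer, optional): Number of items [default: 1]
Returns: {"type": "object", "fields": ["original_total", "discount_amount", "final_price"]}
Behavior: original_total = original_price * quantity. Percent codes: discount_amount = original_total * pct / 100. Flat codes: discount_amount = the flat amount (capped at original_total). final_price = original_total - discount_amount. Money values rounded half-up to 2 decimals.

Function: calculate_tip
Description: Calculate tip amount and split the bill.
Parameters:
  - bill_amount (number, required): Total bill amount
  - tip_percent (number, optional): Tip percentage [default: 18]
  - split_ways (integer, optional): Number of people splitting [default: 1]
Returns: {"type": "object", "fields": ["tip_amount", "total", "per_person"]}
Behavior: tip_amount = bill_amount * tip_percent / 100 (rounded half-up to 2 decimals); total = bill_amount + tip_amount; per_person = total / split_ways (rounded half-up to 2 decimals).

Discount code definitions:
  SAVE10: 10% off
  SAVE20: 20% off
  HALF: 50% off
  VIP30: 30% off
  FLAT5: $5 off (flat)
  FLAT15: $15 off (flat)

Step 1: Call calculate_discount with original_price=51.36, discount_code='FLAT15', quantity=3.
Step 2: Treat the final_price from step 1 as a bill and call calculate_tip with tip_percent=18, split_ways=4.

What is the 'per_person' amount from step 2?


Step 1: calculate_discount(original_price=51.36, discount_code=FLAT15, quantity=3)
  original_total = 51.36 * 3 = 154.08
  FLAT15 = $15 flat: discount_amount = min(15.00, 154.08) = 15.00
  final_price = 154.08 - 15.00 = 139.08
  -> final_price = 139.08
Step 2: calculate_tip(bill_amount=139.08, tip_percent=18, split_ways=4)
  tip_amount = 139.08 * 18/100 = 25.0344 -> 25.03
  total = 139.08 + 25.03 = 164.11
  per_person = 164.11 / 4 = 41.0275 -> 41.03
  -> per_person = 41.03
$41.03


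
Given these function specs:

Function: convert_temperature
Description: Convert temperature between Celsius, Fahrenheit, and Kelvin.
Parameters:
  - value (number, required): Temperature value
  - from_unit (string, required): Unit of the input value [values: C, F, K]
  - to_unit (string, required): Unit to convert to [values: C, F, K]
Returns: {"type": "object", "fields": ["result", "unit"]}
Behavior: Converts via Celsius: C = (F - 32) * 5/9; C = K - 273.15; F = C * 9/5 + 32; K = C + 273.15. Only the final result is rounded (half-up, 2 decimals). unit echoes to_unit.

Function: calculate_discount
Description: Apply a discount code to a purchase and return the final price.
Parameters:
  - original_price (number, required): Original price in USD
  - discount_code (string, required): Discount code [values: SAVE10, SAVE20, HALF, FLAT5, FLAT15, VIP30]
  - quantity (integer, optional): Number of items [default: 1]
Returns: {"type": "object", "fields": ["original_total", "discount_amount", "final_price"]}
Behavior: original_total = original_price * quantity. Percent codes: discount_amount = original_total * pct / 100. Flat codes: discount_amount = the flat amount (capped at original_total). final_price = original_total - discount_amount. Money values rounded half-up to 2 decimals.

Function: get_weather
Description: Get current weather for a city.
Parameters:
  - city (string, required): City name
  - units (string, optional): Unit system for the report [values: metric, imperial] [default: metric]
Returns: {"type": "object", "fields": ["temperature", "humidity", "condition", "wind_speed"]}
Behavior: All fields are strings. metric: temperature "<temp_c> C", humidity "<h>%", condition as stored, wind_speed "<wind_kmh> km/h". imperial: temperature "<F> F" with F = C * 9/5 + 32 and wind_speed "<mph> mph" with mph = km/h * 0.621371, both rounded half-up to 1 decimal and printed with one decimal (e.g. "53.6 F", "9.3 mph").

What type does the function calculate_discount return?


The calculate_discount spec declares Returns: {"type": "object", "fields": ["original_total", "discount_amount", "final_price"]}
Type:
object


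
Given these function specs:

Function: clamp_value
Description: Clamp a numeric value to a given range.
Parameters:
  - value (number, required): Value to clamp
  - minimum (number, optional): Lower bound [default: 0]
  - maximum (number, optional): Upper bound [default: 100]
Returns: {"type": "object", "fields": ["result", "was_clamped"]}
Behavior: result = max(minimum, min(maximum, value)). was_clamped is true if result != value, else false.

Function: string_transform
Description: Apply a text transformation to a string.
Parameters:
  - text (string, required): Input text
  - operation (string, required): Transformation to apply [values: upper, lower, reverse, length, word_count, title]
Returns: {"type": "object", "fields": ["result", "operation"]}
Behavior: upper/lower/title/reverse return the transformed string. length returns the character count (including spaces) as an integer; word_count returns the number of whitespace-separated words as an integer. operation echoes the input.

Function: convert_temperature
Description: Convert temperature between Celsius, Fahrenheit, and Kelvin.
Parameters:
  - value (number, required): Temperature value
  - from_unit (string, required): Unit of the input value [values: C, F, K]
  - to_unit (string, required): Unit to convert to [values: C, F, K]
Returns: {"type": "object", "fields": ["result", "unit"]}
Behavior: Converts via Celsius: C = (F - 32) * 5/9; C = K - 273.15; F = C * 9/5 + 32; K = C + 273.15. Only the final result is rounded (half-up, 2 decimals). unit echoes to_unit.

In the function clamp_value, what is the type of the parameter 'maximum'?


The clamp_value spec declares:
  - maximum (number, optional): Upper bound [default: 100]
Type:
number


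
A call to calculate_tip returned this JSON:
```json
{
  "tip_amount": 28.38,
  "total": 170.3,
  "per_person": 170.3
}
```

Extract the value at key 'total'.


170.3


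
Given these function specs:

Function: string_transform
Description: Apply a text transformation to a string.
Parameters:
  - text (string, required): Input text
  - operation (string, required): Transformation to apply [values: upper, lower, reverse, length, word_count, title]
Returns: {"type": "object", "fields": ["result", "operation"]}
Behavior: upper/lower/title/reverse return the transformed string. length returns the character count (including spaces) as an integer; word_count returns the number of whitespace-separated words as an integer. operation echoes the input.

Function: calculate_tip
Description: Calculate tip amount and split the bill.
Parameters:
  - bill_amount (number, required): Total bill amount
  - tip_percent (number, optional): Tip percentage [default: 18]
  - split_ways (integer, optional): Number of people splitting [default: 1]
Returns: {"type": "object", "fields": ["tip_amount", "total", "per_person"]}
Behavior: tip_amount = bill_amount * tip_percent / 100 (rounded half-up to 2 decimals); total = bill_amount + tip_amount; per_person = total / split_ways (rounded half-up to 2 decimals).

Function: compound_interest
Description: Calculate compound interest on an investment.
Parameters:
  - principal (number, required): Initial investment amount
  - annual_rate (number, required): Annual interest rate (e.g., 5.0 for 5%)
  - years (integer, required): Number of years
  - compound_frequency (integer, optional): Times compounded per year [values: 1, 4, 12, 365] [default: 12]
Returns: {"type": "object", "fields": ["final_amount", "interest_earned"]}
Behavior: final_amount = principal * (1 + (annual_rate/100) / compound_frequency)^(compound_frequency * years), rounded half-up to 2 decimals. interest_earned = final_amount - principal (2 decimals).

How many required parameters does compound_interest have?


Parameters of compound_interest: principal (required), annual_rate (required), years (required), compound_frequency (optional)
Required count:
3


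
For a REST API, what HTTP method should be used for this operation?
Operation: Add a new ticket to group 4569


GET = read, POST = create, PUT = update/replace, DELETE = remove
This operation is a create.
POST


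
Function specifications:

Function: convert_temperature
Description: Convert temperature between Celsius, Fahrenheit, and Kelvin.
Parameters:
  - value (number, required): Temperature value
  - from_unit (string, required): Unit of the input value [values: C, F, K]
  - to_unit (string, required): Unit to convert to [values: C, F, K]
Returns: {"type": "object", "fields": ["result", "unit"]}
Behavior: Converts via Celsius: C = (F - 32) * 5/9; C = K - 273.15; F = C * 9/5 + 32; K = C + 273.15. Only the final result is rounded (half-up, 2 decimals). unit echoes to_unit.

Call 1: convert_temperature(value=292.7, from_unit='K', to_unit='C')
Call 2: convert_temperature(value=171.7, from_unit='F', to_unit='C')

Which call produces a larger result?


Call 1:
  To C: 292.7 - 273.15 = 19.55
  Target is C: 19.55
  Round to 2 decimals: 19.55
  -> 19.55 C
Call 2:
  To C: (171.7 - 32) * 5/9 = 77.611111
  Target is C: 77.611111
  Round to 2 decimals: 77.61
  -> 77.61 C
Call 2 (77.61 C)


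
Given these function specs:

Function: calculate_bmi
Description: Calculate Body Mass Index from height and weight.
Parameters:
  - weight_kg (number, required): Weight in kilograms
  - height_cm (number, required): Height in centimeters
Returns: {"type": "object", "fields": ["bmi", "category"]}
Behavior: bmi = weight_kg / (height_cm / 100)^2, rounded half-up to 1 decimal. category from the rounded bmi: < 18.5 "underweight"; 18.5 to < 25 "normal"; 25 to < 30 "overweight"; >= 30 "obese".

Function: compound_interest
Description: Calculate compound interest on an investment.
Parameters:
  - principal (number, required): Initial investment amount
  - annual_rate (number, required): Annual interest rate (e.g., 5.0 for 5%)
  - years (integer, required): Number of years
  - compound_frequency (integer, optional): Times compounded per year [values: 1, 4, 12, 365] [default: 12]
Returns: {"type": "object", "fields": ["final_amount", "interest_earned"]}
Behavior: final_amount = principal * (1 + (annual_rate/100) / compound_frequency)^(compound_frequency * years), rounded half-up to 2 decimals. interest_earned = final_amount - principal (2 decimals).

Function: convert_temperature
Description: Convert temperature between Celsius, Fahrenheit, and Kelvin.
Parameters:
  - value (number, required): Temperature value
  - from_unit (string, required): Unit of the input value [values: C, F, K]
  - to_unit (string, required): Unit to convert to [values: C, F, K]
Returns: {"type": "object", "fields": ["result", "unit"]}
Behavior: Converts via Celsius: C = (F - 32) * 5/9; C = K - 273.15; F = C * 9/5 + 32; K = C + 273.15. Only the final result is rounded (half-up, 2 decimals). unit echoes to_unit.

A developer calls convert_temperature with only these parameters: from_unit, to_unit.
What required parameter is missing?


Required parameters: value, from_unit, to_unit
Provided: from_unit, to_unit
Missing: value
value
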